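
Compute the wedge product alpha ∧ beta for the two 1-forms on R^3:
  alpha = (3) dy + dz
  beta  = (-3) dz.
alpha ∧ beta = (-9) dy ∧ dz

Distribute the wedge, using dx_i ∧ dx_j = -dx_j ∧ dx_i and dx_i ∧ dx_i = 0. For each pair (i, j) with i < j, the coefficient of dx_i ∧ dx_j in alpha ∧ beta is (alpha_i * beta_j - alpha_j * beta_i). Collecting: alpha ∧ beta = (-9) dy ∧ dz.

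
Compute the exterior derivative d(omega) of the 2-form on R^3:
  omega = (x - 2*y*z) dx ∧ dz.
d(omega) = (2*z) dx ∧ dy ∧ dz

For a 2-form omega = sum_{i<j} g_{ij} dx_i ∧ dx_j, the exterior derivative is
  d(omega) = sum_{i<j} d(g_{ij}) ∧ dx_i ∧ dx_j = sum_{i<j, k} (∂g_{ij}/∂x_k) dx_k ∧ dx_i ∧ dx_j.
Expand each term, using dx_k ∧ dx_i ∧ dx_j = sgn(permutation) dx_{(a)} ∧ dx_{(b)} ∧ dx_{(c)} with (a < b < c) sorted:
  d(x - 2*y*z) includes (∂/∂y)(x - 2*y*z) dy = (-2*z) dy, which multiplied by dx ∧ dz gives (2*z) dx ∧ dy ∧ dz
Collecting like 3-forms: d(omega) = (2*z) dx ∧ dy ∧ dz.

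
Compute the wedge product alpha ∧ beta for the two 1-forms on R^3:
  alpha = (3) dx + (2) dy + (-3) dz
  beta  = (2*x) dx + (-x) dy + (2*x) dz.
alpha ∧ beta = (-7*x) dx ∧ dy + (12*x) dx ∧ dz + (x) dy ∧ dz

Distribute the wedge, using dx_i ∧ dx_j = -dx_j ∧ dx_i and dx_i ∧ dx_i = 0. For each pair (i, j) with i < j, the coefficient of dx_i ∧ dx_j in alpha ∧ beta is (alpha_i * beta_j - alpha_j * beta_i). Collecting: alpha ∧ beta = (-7*x) dx ∧ dy + (12*x) dx ∧ dz + (x) dy ∧ dz.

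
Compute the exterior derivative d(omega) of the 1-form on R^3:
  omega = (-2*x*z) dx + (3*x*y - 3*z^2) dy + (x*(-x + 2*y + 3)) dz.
d(omega) = (3*y) dx ∧ dy + (2*y + 3) dx ∧ dz + (2*x + 6*z) dy ∧ dz

For a 1-form omega = sum_i f_i dx_i, the exterior derivative is
  d(omega) = sum_{i < j} (∂f_j/∂x_i - ∂f_i/∂x_j) dx_i ∧ dx_j.
  coefficient of dx ∧ dy: ∂f_2/∂x - ∂f_1/∂y = ∂(3*x*y - 3*z^2)/∂x - ∂(-2*x*z)/∂y = 3*y
  coefficient of dx ∧ dz: ∂f_3/∂x - ∂f_1/∂z = ∂(x*(-x + 2*y + 3))/∂x - ∂(-2*x*z)/∂z = 2*y + 3
  coefficient of dy ∧ dz: ∂f_3/∂y - ∂f_2/∂z = ∂(x*(-x + 2*y + 3))/∂y - ∂(3*x*y - 3*z^2)/∂z = 2*x + 6*z
Assembling: d(omega) = (3*y) dx ∧ dy + (2*y + 3) dx ∧ dz + (2*x + 6*z) dy ∧ dz.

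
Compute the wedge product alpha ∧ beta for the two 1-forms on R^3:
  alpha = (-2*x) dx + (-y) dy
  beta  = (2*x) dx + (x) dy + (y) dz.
alpha ∧ beta = (2*x*(-x + y)) dx ∧ dy + (-2*x*y) dx ∧ dz + (-y^2) dy ∧ dz

Distribute the wedge, using dx_i ∧ dx_j = -dx_j ∧ dx_i and dx_i ∧ dx_i = 0. For each pair (i, j) with i < j, the coefficient of dx_i ∧ dx_j in alpha ∧ beta is (alpha_i * beta_j - alpha_j * beta_i). Collecting: alpha ∧ beta = (2*x*(-x + y)) dx ∧ dy + (-2*x*y) dx ∧ dz + (-y^2) dy ∧ dz.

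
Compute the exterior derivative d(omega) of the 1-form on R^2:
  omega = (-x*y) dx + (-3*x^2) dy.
d(omega) = (-5*x) dx ∧ dy

For a 1-form omega = sum_i f_i dx_i, the exterior derivative is
  d(omega) = sum_{i < j} (∂f_j/∂x_i - ∂f_i/∂x_j) dx_i ∧ dx_j.
  coefficient of dx ∧ dy: ∂f_2/∂x - ∂f_1/∂y = ∂(-3*x^2)/∂x - ∂(-x*y)/∂y = -5*x
Assembling: d(omega) = (-5*x) dx ∧ dy.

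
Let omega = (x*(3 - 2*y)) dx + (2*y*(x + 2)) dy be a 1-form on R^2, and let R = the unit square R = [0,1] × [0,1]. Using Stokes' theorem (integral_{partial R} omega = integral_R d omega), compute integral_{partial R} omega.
integral_(partial R) omega = 2

Stokes: integral_partial_R omega = integral_R d omega with d omega = (∂Q/∂x - ∂P/∂y) dx ∧ dy.
  ∂Q/∂x = 2*y
  ∂P/∂y = -2*x
  integrand = ∂Q/∂x - ∂P/∂y = 2*x + 2*y.
Integrating over R: integral_0^1 integral_0^1 (2*x + 2*y) dx dy = 2.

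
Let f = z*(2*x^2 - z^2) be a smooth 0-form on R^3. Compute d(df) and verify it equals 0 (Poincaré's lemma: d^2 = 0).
d(df) = 0

Step 1: df = sum_i (∂f/∂x_i) dx_i = (4*x*z) dx + (0) dy + (2*x^2 - 3*z^2) dz.
Step 2: Apply d again. Using the 1-form formula, the coefficient of dx ∧ dy in d(df) is ∂^2 f/∂x ∂y - ∂^2 f/∂y ∂x = (0) - (0) = 0 (equality of mixed partials for smooth f).
Similarly for dx ∧ dz and dy ∧ dz — all coefficients vanish. So d(df) = 0.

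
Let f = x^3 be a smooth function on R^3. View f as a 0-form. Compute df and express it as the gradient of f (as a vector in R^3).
df = (3*x^2) dx + (0) dy + (0) dz; grad f = (3*x^2, 0, 0)

For a 0-form f, d f = (∂f/∂x) dx + (∂f/∂y) dy + (∂f/∂z) dz. The components of the vector representation are exactly the entries of grad f in Cartesian coordinates:
  ∂f/∂x = 3*x^2
  ∂f/∂y = 0
  ∂f/∂z = 0.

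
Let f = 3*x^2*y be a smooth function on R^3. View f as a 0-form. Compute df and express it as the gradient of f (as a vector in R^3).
df = (6*x*y) dx + (3*x^2) dy + (0) dz; grad f = (6*x*y, 3*x^2, 0)

For a 0-form f, d f = (∂f/∂x) dx + (∂f/∂y) dy + (∂f/∂z) dz. The components of the vector representation are exactly the entries of grad f in Cartesian coordinates:
  ∂f/∂x = 6*x*y
  ∂f/∂y = 3*x^2
  ∂f/∂z = 0.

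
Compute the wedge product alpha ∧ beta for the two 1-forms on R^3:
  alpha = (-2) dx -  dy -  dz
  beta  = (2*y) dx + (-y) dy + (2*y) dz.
alpha ∧ beta = (4*y) dx ∧ dy + (-2*y) dx ∧ dz + (-3*y) dy ∧ dz

Distribute the wedge, using dx_i ∧ dx_j = -dx_j ∧ dx_i and dx_i ∧ dx_i = 0. For each pair (i, j) with i < j, the coefficient of dx_i ∧ dx_j in alpha ∧ beta is (alpha_i * beta_j - alpha_j * beta_i). Collecting: alpha ∧ beta = (4*y) dx ∧ dy + (-2*y) dx ∧ dz + (-3*y) dy ∧ dz.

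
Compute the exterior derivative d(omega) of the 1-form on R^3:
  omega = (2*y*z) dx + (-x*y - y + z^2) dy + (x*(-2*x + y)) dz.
d(omega) = (-y - 2*z) dx ∧ dy + (-4*x - y) dx ∧ dz + (x - 2*z) dy ∧ dz

For a 1-form omega = sum_i f_i dx_i, the exterior derivative is
  d(omega) = sum_{i < j} (∂f_j/∂x_i - ∂f_i/∂x_j) dx_i ∧ dx_j.
  coefficient of dx ∧ dy: ∂f_2/∂x - ∂f_1/∂y = ∂(-x*y - y + z^2)/∂x - ∂(2*y*z)/∂y = -y - 2*z
  coefficient of dx ∧ dz: ∂f_3/∂x - ∂f_1/∂z = ∂(x*(-2*x + y))/∂x - ∂(2*y*z)/∂z = -4*x - y
  coefficient of dy ∧ dz: ∂f_3/∂y - ∂f_2/∂z = ∂(x*(-2*x + y))/∂y - ∂(-x*y - y + z^2)/∂z = x - 2*z
Assembling: d(omega) = (-y - 2*z) dx ∧ dy + (-4*x - y) dx ∧ dz + (x - 2*z) dy ∧ dz.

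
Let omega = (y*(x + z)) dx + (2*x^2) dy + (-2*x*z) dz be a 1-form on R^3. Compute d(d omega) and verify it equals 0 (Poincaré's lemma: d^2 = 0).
d(d omega) = 0

Step 1: d omega = sum_{i<j} (∂f_j/∂x_i - ∂f_i/∂x_j) dx_i ∧ dx_j:
  coeff of dx ∧ dy: 3*x - z
  coeff of dx ∧ dz: -y - 2*z
  coeff of dy ∧ dz: 0
Step 2: Apply d again to each 2-form coefficient. The only possible 3-form in R^3 is dx ∧ dy ∧ dz, with coefficient
  ∂(coeff of dy∧dz)/∂x - ∂(coeff of dx∧dz)/∂y + ∂(coeff of dx∧dy)/∂z
  = ∂/∂x (0) - ∂/∂y (-y - 2*z) + ∂/∂z (3*x - z).
Each of these terms simplifies to sums of mixed partials that cancel in pairs. The result is 0 (by equality of mixed partials for smooth functions — Schwarz / Clairaut).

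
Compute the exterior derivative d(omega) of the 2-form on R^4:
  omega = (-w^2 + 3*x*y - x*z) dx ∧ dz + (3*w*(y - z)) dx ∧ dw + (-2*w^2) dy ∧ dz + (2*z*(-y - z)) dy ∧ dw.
d(omega) = (-3*x) dx ∧ dy ∧ dz + (w) dx ∧ dz ∧ dw + (-3*w) dx ∧ dy ∧ dw + (-4*w + 2*y + 4*z) dy ∧ dz ∧ dw

For a 2-form omega = sum_{i<j} g_{ij} dx_i ∧ dx_j, the exterior derivative is
  d(omega) = sum_{i<j} d(g_{ij}) ∧ dx_i ∧ dx_j = sum_{i<j, k} (∂g_{ij}/∂x_k) dx_k ∧ dx_i ∧ dx_j.
Expand each term, using dx_k ∧ dx_i ∧ dx_j = sgn(permutation) dx_{(a)} ∧ dx_{(b)} ∧ dx_{(c)} with (a < b < c) sorted:
  d(-w^2 + 3*x*y - x*z) includes (∂/∂y)(-w^2 + 3*x*y - x*z) dy = (3*x) dy, which multiplied by dx ∧ dz gives (-3*x) dx ∧ dy ∧ dz
  d(-w^2 + 3*x*y - x*z) includes (∂/∂w)(-w^2 + 3*x*y - x*z) dw = (-2*w) dw, which multiplied by dx ∧ dz gives (-2*w) dx ∧ dz ∧ dw
  d(3*w*(y - z)) includes (∂/∂y)(3*w*(y - z)) dy = (3*w) dy, which multiplied by dx ∧ dw gives (-3*w) dx ∧ dy ∧ dw
  d(3*w*(y - z)) includes (∂/∂z)(3*w*(y - z)) dz = (-3*w) dz, which multiplied by dx ∧ dw gives (3*w) dx ∧ dz ∧ dw
  d(-2*w^2) includes (∂/∂w)(-2*w^2) dw = (-4*w) dw, which multiplied by dy ∧ dz gives (-4*w) dy ∧ dz ∧ dw
  d(2*z*(-y - z)) includes (∂/∂z)(2*z*(-y - z)) dz = (-2*y - 4*z) dz, which multiplied by dy ∧ dw gives (2*y + 4*z) dy ∧ dz ∧ dw
Collecting like 3-forms: d(omega) = (-3*x) dx ∧ dy ∧ dz + (w) dx ∧ dz ∧ dw + (-3*w) dx ∧ dy ∧ dw + (-4*w + 2*y + 4*z) dy ∧ dz ∧ dw.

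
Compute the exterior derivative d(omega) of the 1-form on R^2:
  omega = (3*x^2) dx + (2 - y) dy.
d(omega) = 0

For a 1-form omega = sum_i f_i dx_i, the exterior derivative is
  d(omega) = sum_{i < j} (∂f_j/∂x_i - ∂f_i/∂x_j) dx_i ∧ dx_j.

Assembling: d(omega) = 0.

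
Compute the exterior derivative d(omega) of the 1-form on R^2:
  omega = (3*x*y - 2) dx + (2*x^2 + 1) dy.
d(omega) = (x) dx ∧ dy

For a 1-form omega = sum_i f_i dx_i, the exterior derivative is
  d(omega) = sum_{i < j} (∂f_j/∂x_i - ∂f_i/∂x_j) dx_i ∧ dx_j.
  coefficient of dx ∧ dy: ∂f_2/∂x - ∂f_1/∂y = ∂(2*x^2 + 1)/∂x - ∂(3*x*y - 2)/∂y = x
Assembling: d(omega) = (x) dx ∧ dy.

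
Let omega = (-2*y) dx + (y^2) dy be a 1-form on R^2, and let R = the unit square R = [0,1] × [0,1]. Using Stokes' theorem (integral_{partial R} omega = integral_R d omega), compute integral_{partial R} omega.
integral_(partial R) omega = 2

Stokes: integral_partial_R omega = integral_R d omega with d omega = (∂Q/∂x - ∂P/∂y) dx ∧ dy.
  ∂Q/∂x = 0
  ∂P/∂y = -2
  integrand = ∂Q/∂x - ∂P/∂y = 2.
Integrating over R: integral_0^1 integral_0^1 (2) dx dy = 2.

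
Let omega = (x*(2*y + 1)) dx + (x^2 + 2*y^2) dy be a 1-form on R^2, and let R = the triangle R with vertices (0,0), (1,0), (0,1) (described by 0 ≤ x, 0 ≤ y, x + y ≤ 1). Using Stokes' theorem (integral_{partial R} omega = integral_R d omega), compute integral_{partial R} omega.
integral_(partial R) omega = 0

Stokes: integral_partial_R omega = integral_R d omega with d omega = (∂Q/∂x - ∂P/∂y) dx ∧ dy.
  ∂Q/∂x = 2*x
  ∂P/∂y = 2*x
  integrand = ∂Q/∂x - ∂P/∂y = 0.
Integrating over R: integral_0^1 integral_0^{1-x} (0) dy dx = 0.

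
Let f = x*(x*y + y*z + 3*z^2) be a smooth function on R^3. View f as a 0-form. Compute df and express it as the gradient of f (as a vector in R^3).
df = (2*x*y + y*z + 3*z^2) dx + (x*(x + z)) dy + (x*(y + 6*z)) dz; grad f = (2*x*y + y*z + 3*z^2, x*(x + z), x*(y + 6*z))

For a 0-form f, d f = (∂f/∂x) dx + (∂f/∂y) dy + (∂f/∂z) dz. The components of the vector representation are exactly the entries of grad f in Cartesian coordinates:
  ∂f/∂x = 2*x*y + y*z + 3*z^2
  ∂f/∂y = x*(x + z)
  ∂f/∂z = x*(y + 6*z).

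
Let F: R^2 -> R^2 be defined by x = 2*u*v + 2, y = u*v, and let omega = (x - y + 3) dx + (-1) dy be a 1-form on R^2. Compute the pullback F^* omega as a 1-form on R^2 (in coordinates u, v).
F^* omega = (v*(2*u*v + 9)) du + (u*(2*u*v + 9)) dv

Using F^*(f dg) = (f ∘ F) d(g ∘ F), substitute each coordinate x_i by F_i(u, v) in f_i, and replace dx_i by d F_i = (∂F_i/∂u) du + (∂F_i/∂v) dv.
  For the x component: f_1(F) = u*v + 5; d F_1 = (2*v) du + (2*u) dv
  For the y component: f_2(F) = -1; d F_2 = (v) du + (u) dv
Combining and collecting du, dv coefficients:
  coeff of du: v*(2*u*v + 9)
  coeff of dv: u*(2*u*v + 9)
F^* omega = (v*(2*u*v + 9)) du + (u*(2*u*v + 9)) dv.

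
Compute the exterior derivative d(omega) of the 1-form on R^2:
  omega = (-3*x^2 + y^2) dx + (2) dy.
d(omega) = (-2*y) dx ∧ dy

For a 1-form omega = sum_i f_i dx_i, the exterior derivative is
  d(omega) = sum_{i < j} (∂f_j/∂x_i - ∂f_i/∂x_j) dx_i ∧ dx_j.
  coefficient of dx ∧ dy: ∂f_2/∂x - ∂f_1/∂y = ∂(2)/∂x - ∂(-3*x^2 + y^2)/∂y = -2*y
Assembling: d(omega) = (-2*y) dx ∧ dy.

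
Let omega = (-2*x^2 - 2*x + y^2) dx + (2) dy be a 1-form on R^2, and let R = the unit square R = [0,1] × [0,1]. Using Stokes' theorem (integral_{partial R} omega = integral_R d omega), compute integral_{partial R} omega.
integral_(partial R) omega = -1

Stokes: integral_partial_R omega = integral_R d omega with d omega = (∂Q/∂x - ∂P/∂y) dx ∧ dy.
  ∂Q/∂x = 0
  ∂P/∂y = 2*y
  integrand = ∂Q/∂x - ∂P/∂y = -2*y.
Integrating over R: integral_0^1 integral_0^1 (-2*y) dx dy = -1.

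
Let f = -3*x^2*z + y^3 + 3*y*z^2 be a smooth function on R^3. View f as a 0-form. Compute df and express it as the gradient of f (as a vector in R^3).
df = (-6*x*z) dx + (3*y^2 + 3*z^2) dy + (-3*x^2 + 6*y*z) dz; grad f = (-6*x*z, 3*y^2 + 3*z^2, -3*x^2 + 6*y*z)

For a 0-form f, d f = (∂f/∂x) dx + (∂f/∂y) dy + (∂f/∂z) dz. The components of the vector representation are exactly the entries of grad f in Cartesian coordinates:
  ∂f/∂x = -6*x*z
  ∂f/∂y = 3*y^2 + 3*z^2
  ∂f/∂z = -3*x^2 + 6*y*z.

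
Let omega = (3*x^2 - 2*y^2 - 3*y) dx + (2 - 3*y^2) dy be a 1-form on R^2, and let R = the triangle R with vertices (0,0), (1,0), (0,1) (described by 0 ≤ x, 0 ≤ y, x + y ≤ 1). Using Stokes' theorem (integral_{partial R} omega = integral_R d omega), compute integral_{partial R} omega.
integral_(partial R) omega = 13/6

Stokes: integral_partial_R omega = integral_R d omega with d omega = (∂Q/∂x - ∂P/∂y) dx ∧ dy.
  ∂Q/∂x = 0
  ∂P/∂y = -4*y - 3
  integrand = ∂Q/∂x - ∂P/∂y = 4*y + 3.
Integrating over R: integral_0^1 integral_0^{1-x} (4*y + 3) dy dx = 13/6.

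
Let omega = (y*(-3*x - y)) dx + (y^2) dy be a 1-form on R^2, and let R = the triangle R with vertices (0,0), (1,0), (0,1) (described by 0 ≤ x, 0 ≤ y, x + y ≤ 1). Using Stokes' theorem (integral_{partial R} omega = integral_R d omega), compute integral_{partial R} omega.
integral_(partial R) omega = 5/6

Stokes: integral_partial_R omega = integral_R d omega with d omega = (∂Q/∂x - ∂P/∂y) dx ∧ dy.
  ∂Q/∂x = 0
  ∂P/∂y = -3*x - 2*y
  integrand = ∂Q/∂x - ∂P/∂y = 3*x + 2*y.
Integrating over R: integral_0^1 integral_0^{1-x} (3*x + 2*y) dy dx = 5/6.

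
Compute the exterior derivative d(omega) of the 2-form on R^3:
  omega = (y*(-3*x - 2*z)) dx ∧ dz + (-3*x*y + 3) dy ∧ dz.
d(omega) = (3*x - 3*y + 2*z) dx ∧ dy ∧ dz

For a 2-form omega = sum_{i<j} g_{ij} dx_i ∧ dx_j, the exterior derivative is
  d(omega) = sum_{i<j} d(g_{ij}) ∧ dx_i ∧ dx_j = sum_{i<j, k} (∂g_{ij}/∂x_k) dx_k ∧ dx_i ∧ dx_j.
Expand each term, using dx_k ∧ dx_i ∧ dx_j = sgn(permutation) dx_{(a)} ∧ dx_{(b)} ∧ dx_{(c)} with (a < b < c) sorted:
  d(y*(-3*x - 2*z)) includes (∂/∂y)(y*(-3*x - 2*z)) dy = (-3*x - 2*z) dy, which multiplied by dx ∧ dz gives (3*x + 2*z) dx ∧ dy ∧ dz
  d(-3*x*y + 3) includes (∂/∂x)(-3*x*y + 3) dx = (-3*y) dx, which multiplied by dy ∧ dz gives (-3*y) dx ∧ dy ∧ dz
Collecting like 3-forms: d(omega) = (3*x - 3*y + 2*z) dx ∧ dy ∧ dz.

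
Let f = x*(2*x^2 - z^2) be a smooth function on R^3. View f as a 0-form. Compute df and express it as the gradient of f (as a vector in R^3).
df = (6*x^2 - z^2) dx + (0) dy + (-2*x*z) dz; grad f = (6*x^2 - z^2, 0, -2*x*z)

For a 0-form f, d f = (∂f/∂x) dx + (∂f/∂y) dy + (∂f/∂z) dz. The components of the vector representation are exactly the entries of grad f in Cartesian coordinates:
  ∂f/∂x = 6*x^2 - z^2
  ∂f/∂y = 0
  ∂f/∂z = -2*x*z.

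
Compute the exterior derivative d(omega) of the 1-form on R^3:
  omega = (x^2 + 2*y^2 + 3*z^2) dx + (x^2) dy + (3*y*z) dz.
d(omega) = (2*x - 4*y) dx ∧ dy + (-6*z) dx ∧ dz + (3*z) dy ∧ dz

For a 1-form omega = sum_i f_i dx_i, the exterior derivative is
  d(omega) = sum_{i < j} (∂f_j/∂x_i - ∂f_i/∂x_j) dx_i ∧ dx_j.
  coefficient of dx ∧ dy: ∂f_2/∂x - ∂f_1/∂y = ∂(x^2)/∂x - ∂(x^2 + 2*y^2 + 3*z^2)/∂y = 2*x - 4*y
  coefficient of dx ∧ dz: ∂f_3/∂x - ∂f_1/∂z = ∂(3*y*z)/∂x - ∂(x^2 + 2*y^2 + 3*z^2)/∂z = -6*z
  coefficient of dy ∧ dz: ∂f_3/∂y - ∂f_2/∂z = ∂(3*y*z)/∂y - ∂(x^2)/∂z = 3*z
Assembling: d(omega) = (2*x - 4*y) dx ∧ dy + (-6*z) dx ∧ dz + (3*z) dy ∧ dz.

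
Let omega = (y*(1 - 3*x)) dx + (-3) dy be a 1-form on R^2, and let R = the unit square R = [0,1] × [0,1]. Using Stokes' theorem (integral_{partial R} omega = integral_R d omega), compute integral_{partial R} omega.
integral_(partial R) omega = 1/2

Stokes: integral_partial_R omega = integral_R d omega with d omega = (∂Q/∂x - ∂P/∂y) dx ∧ dy.
  ∂Q/∂x = 0
  ∂P/∂y = 1 - 3*x
  integrand = ∂Q/∂x - ∂P/∂y = 3*x - 1.
Integrating over R: integral_0^1 integral_0^1 (3*x - 1) dx dy = 1/2.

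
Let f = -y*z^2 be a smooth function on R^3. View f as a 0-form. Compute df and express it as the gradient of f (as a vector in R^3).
df = (0) dx + (-z^2) dy + (-2*y*z) dz; grad f = (0, -z^2, -2*y*z)

For a 0-form f, d f = (∂f/∂x) dx + (∂f/∂y) dy + (∂f/∂z) dz. The components of the vector representation are exactly the entries of grad f in Cartesian coordinates:
  ∂f/∂x = 0
  ∂f/∂y = -z^2
  ∂f/∂z = -2*y*z.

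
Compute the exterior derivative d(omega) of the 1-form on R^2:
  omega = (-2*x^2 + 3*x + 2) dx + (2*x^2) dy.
d(omega) = (4*x) dx ∧ dy

For a 1-form omega = sum_i f_i dx_i, the exterior derivative is
  d(omega) = sum_{i < j} (∂f_j/∂x_i - ∂f_i/∂x_j) dx_i ∧ dx_j.
  coefficient of dx ∧ dy: ∂f_2/∂x - ∂f_1/∂y = ∂(2*x^2)/∂x - ∂(-2*x^2 + 3*x + 2)/∂y = 4*x
Assembling: d(omega) = (4*x) dx ∧ dy.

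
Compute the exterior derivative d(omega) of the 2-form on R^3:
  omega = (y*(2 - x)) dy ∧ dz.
d(omega) = (-y) dx ∧ dy ∧ dz

For a 2-form omega = sum_{i<j} g_{ij} dx_i ∧ dx_j, the exterior derivative is
  d(omega) = sum_{i<j} d(g_{ij}) ∧ dx_i ∧ dx_j = sum_{i<j, k} (∂g_{ij}/∂x_k) dx_k ∧ dx_i ∧ dx_j.
Expand each term, using dx_k ∧ dx_i ∧ dx_j = sgn(permutation) dx_{(a)} ∧ dx_{(b)} ∧ dx_{(c)} with (a < b < c) sorted:
  d(y*(2 - x)) includes (∂/∂x)(y*(2 - x)) dx = (-y) dx, which multiplied by dy ∧ dz gives (-y) dx ∧ dy ∧ dz
Collecting like 3-forms: d(omega) = (-y) dx ∧ dy ∧ dz.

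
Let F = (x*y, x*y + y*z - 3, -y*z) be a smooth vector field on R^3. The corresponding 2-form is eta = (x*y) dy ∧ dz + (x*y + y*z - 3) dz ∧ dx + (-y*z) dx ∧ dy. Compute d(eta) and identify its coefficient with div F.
d(eta) = (x + z) dx ∧ dy ∧ dz; div F = x + z

For a 2-form in R^3 of the form above, applying d gives a 3-form with coefficient ∂P/∂x + ∂Q/∂y + ∂R/∂z:
  ∂P/∂x = y
  ∂Q/∂y = x + z
  ∂R/∂z = -y
Sum = x + z, which is exactly div F.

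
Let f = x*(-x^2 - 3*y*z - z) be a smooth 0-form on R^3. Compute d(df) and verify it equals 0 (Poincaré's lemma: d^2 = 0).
d(df) = 0

Step 1: df = sum_i (∂f/∂x_i) dx_i = (-3*x^2 - 3*y*z - z) dx + (-3*x*z) dy + (x*(-3*y - 1)) dz.
Step 2: Apply d again. Using the 1-form formula, the coefficient of dx ∧ dy in d(df) is ∂^2 f/∂x ∂y - ∂^2 f/∂y ∂x = (-3*z) - (-3*z) = 0 (equality of mixed partials for smooth f).
Similarly for dx ∧ dz and dy ∧ dz — all coefficients vanish. So d(df) = 0.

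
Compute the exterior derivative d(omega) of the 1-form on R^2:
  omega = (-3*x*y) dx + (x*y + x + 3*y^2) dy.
d(omega) = (3*x + y + 1) dx ∧ dy

For a 1-form omega = sum_i f_i dx_i, the exterior derivative is
  d(omega) = sum_{i < j} (∂f_j/∂x_i - ∂f_i/∂x_j) dx_i ∧ dx_j.
  coefficient of dx ∧ dy: ∂f_2/∂x - ∂f_1/∂y = ∂(x*y + x + 3*y^2)/∂x - ∂(-3*x*y)/∂y = 3*x + y + 1
Assembling: d(omega) = (3*x + y + 1) dx ∧ dy.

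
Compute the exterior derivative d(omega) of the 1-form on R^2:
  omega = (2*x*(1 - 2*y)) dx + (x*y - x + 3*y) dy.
d(omega) = (4*x + y - 1) dx ∧ dy

For a 1-form omega = sum_i f_i dx_i, the exterior derivative is
  d(omega) = sum_{i < j} (∂f_j/∂x_i - ∂f_i/∂x_j) dx_i ∧ dx_j.
  coefficient of dx ∧ dy: ∂f_2/∂x - ∂f_1/∂y = ∂(x*y - x + 3*y)/∂x - ∂(2*x*(1 - 2*y))/∂y = 4*x + y - 1
Assembling: d(omega) = (4*x + y - 1) dx ∧ dy.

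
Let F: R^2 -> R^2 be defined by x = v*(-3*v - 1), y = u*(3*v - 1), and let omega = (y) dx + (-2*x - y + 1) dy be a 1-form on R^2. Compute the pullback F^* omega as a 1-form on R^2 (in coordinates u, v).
F^* omega = (-9*u*v^2 + 6*u*v - u + 18*v^3 + v - 1) du + (u*(-9*u*v + 3*u + 9*v + 4)) dv

Using F^*(f dg) = (f ∘ F) d(g ∘ F), substitute each coordinate x_i by F_i(u, v) in f_i, and replace dx_i by d F_i = (∂F_i/∂u) du + (∂F_i/∂v) dv.
  For the x component: f_1(F) = u*(3*v - 1); d F_1 = (0) du + (-6*v - 1) dv
  For the y component: f_2(F) = -3*u*v + u + 6*v^2 + 2*v + 1; d F_2 = (3*v - 1) du + (3*u) dv
Combining and collecting du, dv coefficients:
  coeff of du: -9*u*v^2 + 6*u*v - u + 18*v^3 + v - 1
  coeff of dv: u*(-9*u*v + 3*u + 9*v + 4)
F^* omega = (-9*u*v^2 + 6*u*v - u + 18*v^3 + v - 1) du + (u*(-9*u*v + 3*u + 9*v + 4)) dv.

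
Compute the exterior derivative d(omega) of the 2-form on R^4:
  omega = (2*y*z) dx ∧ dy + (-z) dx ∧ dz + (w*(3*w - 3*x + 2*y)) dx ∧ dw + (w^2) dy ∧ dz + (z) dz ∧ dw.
d(omega) = (2*y) dx ∧ dy ∧ dz + (-2*w) dx ∧ dy ∧ dw + (2*w) dy ∧ dz ∧ dw

For a 2-form omega = sum_{i<j} g_{ij} dx_i ∧ dx_j, the exterior derivative is
  d(omega) = sum_{i<j} d(g_{ij}) ∧ dx_i ∧ dx_j = sum_{i<j, k} (∂g_{ij}/∂x_k) dx_k ∧ dx_i ∧ dx_j.
Expand each term, using dx_k ∧ dx_i ∧ dx_j = sgn(permutation) dx_{(a)} ∧ dx_{(b)} ∧ dx_{(c)} with (a < b < c) sorted:
  d(2*y*z) includes (∂/∂z)(2*y*z) dz = (2*y) dz, which multiplied by dx ∧ dy gives (2*y) dx ∧ dy ∧ dz
  d(w*(3*w - 3*x + 2*y)) includes (∂/∂y)(w*(3*w - 3*x + 2*y)) dy = (2*w) dy, which multiplied by dx ∧ dw gives (-2*w) dx ∧ dy ∧ dw
  d(w^2) includes (∂/∂w)(w^2) dw = (2*w) dw, which multiplied by dy ∧ dz gives (2*w) dy ∧ dz ∧ dw
Collecting like 3-forms: d(omega) = (2*y) dx ∧ dy ∧ dz + (-2*w) dx ∧ dy ∧ dw + (2*w) dy ∧ dz ∧ dw.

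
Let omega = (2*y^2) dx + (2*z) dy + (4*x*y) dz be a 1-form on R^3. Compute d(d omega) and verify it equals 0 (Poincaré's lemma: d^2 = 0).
d(d omega) = 0

Step 1: d omega = sum_{i<j} (∂f_j/∂x_i - ∂f_i/∂x_j) dx_i ∧ dx_j:
  coeff of dx ∧ dy: -4*y
  coeff of dx ∧ dz: 4*y
  coeff of dy ∧ dz: 4*x - 2
Step 2: Apply d again to each 2-form coefficient. The only possible 3-form in R^3 is dx ∧ dy ∧ dz, with coefficient
  ∂(coeff of dy∧dz)/∂x - ∂(coeff of dx∧dz)/∂y + ∂(coeff of dx∧dy)/∂z
  = ∂/∂x (4*x - 2) - ∂/∂y (4*y) + ∂/∂z (-4*y).
Each of these terms simplifies to sums of mixed partials that cancel in pairs. The result is 0 (by equality of mixed partials for smooth functions — Schwarz / Clairaut).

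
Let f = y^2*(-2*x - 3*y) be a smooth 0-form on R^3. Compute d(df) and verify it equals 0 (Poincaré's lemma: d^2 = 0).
d(df) = 0

Step 1: df = sum_i (∂f/∂x_i) dx_i = (-2*y^2) dx + (y*(-4*x - 9*y)) dy + (0) dz.
Step 2: Apply d again. Using the 1-form formula, the coefficient of dx ∧ dy in d(df) is ∂^2 f/∂x ∂y - ∂^2 f/∂y ∂x = (-4*y) - (-4*y) = 0 (equality of mixed partials for smooth f).
Similarly for dx ∧ dz and dy ∧ dz — all coefficients vanish. So d(df) = 0.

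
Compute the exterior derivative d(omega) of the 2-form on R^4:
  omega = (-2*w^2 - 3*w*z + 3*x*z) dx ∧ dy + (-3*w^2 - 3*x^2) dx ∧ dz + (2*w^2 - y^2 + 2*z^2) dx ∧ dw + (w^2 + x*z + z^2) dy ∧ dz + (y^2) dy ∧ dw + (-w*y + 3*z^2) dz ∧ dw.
d(omega) = (-3*w + 3*x + z) dx ∧ dy ∧ dz + (-4*w + 2*y - 3*z) dx ∧ dy ∧ dw + (-6*w - 4*z) dx ∧ dz ∧ dw + (w) dy ∧ dz ∧ dw

For a 2-form omega = sum_{i<j} g_{ij} dx_i ∧ dx_j, the exterior derivative is
  d(omega) = sum_{i<j} d(g_{ij}) ∧ dx_i ∧ dx_j = sum_{i<j, k} (∂g_{ij}/∂x_k) dx_k ∧ dx_i ∧ dx_j.
Expand each term, using dx_k ∧ dx_i ∧ dx_j = sgn(permutation) dx_{(a)} ∧ dx_{(b)} ∧ dx_{(c)} with (a < b < c) sorted:
  d(-2*w^2 - 3*w*z + 3*x*z) includes (∂/∂z)(-2*w^2 - 3*w*z + 3*x*z) dz = (-3*w + 3*x) dz, which multiplied by dx ∧ dy gives (-3*w + 3*x) dx ∧ dy ∧ dz
  d(-2*w^2 - 3*w*z + 3*x*z) includes (∂/∂w)(-2*w^2 - 3*w*z + 3*x*z) dw = (-4*w - 3*z) dw, which multiplied by dx ∧ dy gives (-4*w - 3*z) dx ∧ dy ∧ dw
  d(-3*w^2 - 3*x^2) includes (∂/∂w)(-3*w^2 - 3*x^2) dw = (-6*w) dw, which multiplied by dx ∧ dz gives (-6*w) dx ∧ dz ∧ dw
  d(2*w^2 - y^2 + 2*z^2) includes (∂/∂y)(2*w^2 - y^2 + 2*z^2) dy = (-2*y) dy, which multiplied by dx ∧ dw gives (2*y) dx ∧ dy ∧ dw
  d(2*w^2 - y^2 + 2*z^2) includes (∂/∂z)(2*w^2 - y^2 + 2*z^2) dz = (4*z) dz, which multiplied by dx ∧ dw gives (-4*z) dx ∧ dz ∧ dw
  d(w^2 + x*z + z^2) includes (∂/∂x)(w^2 + x*z + z^2) dx = (z) dx, which multiplied by dy ∧ dz gives (z) dx ∧ dy ∧ dz
  d(w^2 + x*z + z^2) includes (∂/∂w)(w^2 + x*z + z^2) dw = (2*w) dw, which multiplied by dy ∧ dz gives (2*w) dy ∧ dz ∧ dw
  d(-w*y + 3*z^2) includes (∂/∂y)(-w*y + 3*z^2) dy = (-w) dy, which multiplied by dz ∧ dw gives (-w) dy ∧ dz ∧ dw
Collecting like 3-forms: d(omega) = (-3*w + 3*x + z) dx ∧ dy ∧ dz + (-4*w + 2*y - 3*z) dx ∧ dy ∧ dw + (-6*w - 4*z) dx ∧ dz ∧ dw + (w) dy ∧ dz ∧ dw.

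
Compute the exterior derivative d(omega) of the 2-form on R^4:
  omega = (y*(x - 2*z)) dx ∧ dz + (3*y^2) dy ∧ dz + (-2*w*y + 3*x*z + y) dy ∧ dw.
d(omega) = (-x + 2*z) dx ∧ dy ∧ dz + (3*z) dx ∧ dy ∧ dw + (-3*x) dy ∧ dz ∧ dw

For a 2-form omega = sum_{i<j} g_{ij} dx_i ∧ dx_j, the exterior derivative is
  d(omega) = sum_{i<j} d(g_{ij}) ∧ dx_i ∧ dx_j = sum_{i<j, k} (∂g_{ij}/∂x_k) dx_k ∧ dx_i ∧ dx_j.
Expand each term, using dx_k ∧ dx_i ∧ dx_j = sgn(permutation) dx_{(a)} ∧ dx_{(b)} ∧ dx_{(c)} with (a < b < c) sorted:
  d(y*(x - 2*z)) includes (∂/∂y)(y*(x - 2*z)) dy = (x - 2*z) dy, which multiplied by dx ∧ dz gives (-x + 2*z) dx ∧ dy ∧ dz
  d(-2*w*y + 3*x*z + y) includes (∂/∂x)(-2*w*y + 3*x*z + y) dx = (3*z) dx, which multiplied by dy ∧ dw gives (3*z) dx ∧ dy ∧ dw
  d(-2*w*y + 3*x*z + y) includes (∂/∂z)(-2*w*y + 3*x*z + y) dz = (3*x) dz, which multiplied by dy ∧ dw gives (-3*x) dy ∧ dz ∧ dw
Collecting like 3-forms: d(omega) = (-x + 2*z) dx ∧ dy ∧ dz + (3*z) dx ∧ dy ∧ dw + (-3*x) dy ∧ dz ∧ dw.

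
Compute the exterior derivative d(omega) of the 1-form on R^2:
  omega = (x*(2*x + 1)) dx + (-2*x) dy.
d(omega) = (-2) dx ∧ dy

For a 1-form omega = sum_i f_i dx_i, the exterior derivative is
  d(omega) = sum_{i < j} (∂f_j/∂x_i - ∂f_i/∂x_j) dx_i ∧ dx_j.
  coefficient of dx ∧ dy: ∂f_2/∂x - ∂f_1/∂y = ∂(-2*x)/∂x - ∂(x*(2*x + 1))/∂y = -2
Assembling: d(omega) = (-2) dx ∧ dy.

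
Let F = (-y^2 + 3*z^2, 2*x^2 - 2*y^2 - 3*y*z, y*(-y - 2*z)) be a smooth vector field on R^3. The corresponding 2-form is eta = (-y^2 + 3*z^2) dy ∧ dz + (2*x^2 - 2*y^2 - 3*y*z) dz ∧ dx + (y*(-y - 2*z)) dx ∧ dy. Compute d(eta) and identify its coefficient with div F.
d(eta) = (-6*y - 3*z) dx ∧ dy ∧ dz; div F = -6*y - 3*z

For a 2-form in R^3 of the form above, applying d gives a 3-form with coefficient ∂P/∂x + ∂Q/∂y + ∂R/∂z:
  ∂P/∂x = 0
  ∂Q/∂y = -4*y - 3*z
  ∂R/∂z = -2*y
Sum = -6*y - 3*z, which is exactly div F.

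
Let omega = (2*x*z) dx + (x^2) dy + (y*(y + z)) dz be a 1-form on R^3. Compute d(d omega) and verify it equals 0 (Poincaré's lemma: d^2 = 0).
d(d omega) = 0

Step 1: d omega = sum_{i<j} (∂f_j/∂x_i - ∂f_i/∂x_j) dx_i ∧ dx_j:
  coeff of dx ∧ dy: 2*x
  coeff of dx ∧ dz: -2*x
  coeff of dy ∧ dz: 2*y + z
Step 2: Apply d again to each 2-form coefficient. The only possible 3-form in R^3 is dx ∧ dy ∧ dz, with coefficient
  ∂(coeff of dy∧dz)/∂x - ∂(coeff of dx∧dz)/∂y + ∂(coeff of dx∧dy)/∂z
  = ∂/∂x (2*y + z) - ∂/∂y (-2*x) + ∂/∂z (2*x).
Each of these terms simplifies to sums of mixed partials that cancel in pairs. The result is 0 (by equality of mixed partials for smooth functions — Schwarz / Clairaut).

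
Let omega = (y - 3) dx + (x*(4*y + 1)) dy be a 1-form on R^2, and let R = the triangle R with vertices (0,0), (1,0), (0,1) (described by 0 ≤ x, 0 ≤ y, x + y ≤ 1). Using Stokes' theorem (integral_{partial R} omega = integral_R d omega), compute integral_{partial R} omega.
integral_(partial R) omega = 2/3

Stokes: integral_partial_R omega = integral_R d omega with d omega = (∂Q/∂x - ∂P/∂y) dx ∧ dy.
  ∂Q/∂x = 4*y + 1
  ∂P/∂y = 1
  integrand = ∂Q/∂x - ∂P/∂y = 4*y.
Integrating over R: integral_0^1 integral_0^{1-x} (4*y) dy dx = 2/3.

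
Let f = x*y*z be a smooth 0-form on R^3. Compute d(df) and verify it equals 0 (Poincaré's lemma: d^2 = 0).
d(df) = 0

Step 1: df = sum_i (∂f/∂x_i) dx_i = (y*z) dx + (x*z) dy + (x*y) dz.
Step 2: Apply d again. Using the 1-form formula, the coefficient of dx ∧ dy in d(df) is ∂^2 f/∂x ∂y - ∂^2 f/∂y ∂x = (z) - (z) = 0 (equality of mixed partials for smooth f).
Similarly for dx ∧ dz and dy ∧ dz — all coefficients vanish. So d(df) = 0.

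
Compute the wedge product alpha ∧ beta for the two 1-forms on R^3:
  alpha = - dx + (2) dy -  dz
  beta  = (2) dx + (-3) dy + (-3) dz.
alpha ∧ beta = (-1) dx ∧ dy + (5) dx ∧ dz + (-9) dy ∧ dz

Distribute the wedge, using dx_i ∧ dx_j = -dx_j ∧ dx_i and dx_i ∧ dx_i = 0. For each pair (i, j) with i < j, the coefficient of dx_i ∧ dx_j in alpha ∧ beta is (alpha_i * beta_j - alpha_j * beta_i). Collecting: alpha ∧ beta = (-1) dx ∧ dy + (5) dx ∧ dz + (-9) dy ∧ dz.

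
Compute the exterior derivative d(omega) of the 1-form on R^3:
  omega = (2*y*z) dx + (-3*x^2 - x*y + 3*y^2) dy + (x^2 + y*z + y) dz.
d(omega) = (-6*x - y - 2*z) dx ∧ dy + (2*x - 2*y) dx ∧ dz + (z + 1) dy ∧ dz

For a 1-form omega = sum_i f_i dx_i, the exterior derivative is
  d(omega) = sum_{i < j} (∂f_j/∂x_i - ∂f_i/∂x_j) dx_i ∧ dx_j.
  coefficient of dx ∧ dy: ∂f_2/∂x - ∂f_1/∂y = ∂(-3*x^2 - x*y + 3*y^2)/∂x - ∂(2*y*z)/∂y = -6*x - y - 2*z
  coefficient of dx ∧ dz: ∂f_3/∂x - ∂f_1/∂z = ∂(x^2 + y*z + y)/∂x - ∂(2*y*z)/∂z = 2*x - 2*y
  coefficient of dy ∧ dz: ∂f_3/∂y - ∂f_2/∂z = ∂(x^2 + y*z + y)/∂y - ∂(-3*x^2 - x*y + 3*y^2)/∂z = z + 1
Assembling: d(omega) = (-6*x - y - 2*z) dx ∧ dy + (2*x - 2*y) dx ∧ dz + (z + 1) dy ∧ dz.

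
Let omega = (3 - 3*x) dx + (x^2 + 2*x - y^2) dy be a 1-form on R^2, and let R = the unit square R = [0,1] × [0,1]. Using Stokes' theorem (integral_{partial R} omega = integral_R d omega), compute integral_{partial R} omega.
integral_(partial R) omega = 3

Stokes: integral_partial_R omega = integral_R d omega with d omega = (∂Q/∂x - ∂P/∂y) dx ∧ dy.
  ∂Q/∂x = 2*x + 2
  ∂P/∂y = 0
  integrand = ∂Q/∂x - ∂P/∂y = 2*x + 2.
Integrating over R: integral_0^1 integral_0^1 (2*x + 2) dx dy = 3.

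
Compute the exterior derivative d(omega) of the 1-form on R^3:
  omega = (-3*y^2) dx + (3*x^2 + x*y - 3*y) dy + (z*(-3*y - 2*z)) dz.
d(omega) = (6*x + 7*y) dx ∧ dy + (-3*z) dy ∧ dz

For a 1-form omega = sum_i f_i dx_i, the exterior derivative is
  d(omega) = sum_{i < j} (∂f_j/∂x_i - ∂f_i/∂x_j) dx_i ∧ dx_j.
  coefficient of dx ∧ dy: ∂f_2/∂x - ∂f_1/∂y = ∂(3*x^2 + x*y - 3*y)/∂x - ∂(-3*y^2)/∂y = 6*x + 7*y
  coefficient of dy ∧ dz: ∂f_3/∂y - ∂f_2/∂z = ∂(z*(-3*y - 2*z))/∂y - ∂(3*x^2 + x*y - 3*y)/∂z = -3*z
Assembling: d(omega) = (6*x + 7*y) dx ∧ dy + (-3*z) dy ∧ dz.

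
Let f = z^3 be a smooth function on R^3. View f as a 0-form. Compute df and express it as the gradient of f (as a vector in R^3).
df = (0) dx + (0) dy + (3*z^2) dz; grad f = (0, 0, 3*z^2)

For a 0-form f, d f = (∂f/∂x) dx + (∂f/∂y) dy + (∂f/∂z) dz. The components of the vector representation are exactly the entries of grad f in Cartesian coordinates:
  ∂f/∂x = 0
  ∂f/∂y = 0
  ∂f/∂z = 3*z^2.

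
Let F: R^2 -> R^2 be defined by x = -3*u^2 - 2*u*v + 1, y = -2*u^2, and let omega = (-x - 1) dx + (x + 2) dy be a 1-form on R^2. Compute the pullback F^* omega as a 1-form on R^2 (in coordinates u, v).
F^* omega = (-6*u^3 - 10*u^2*v - 4*u*v^2 + 4*v) du + (2*u*(-3*u^2 - 2*u*v + 2)) dv

Using F^*(f dg) = (f ∘ F) d(g ∘ F), substitute each coordinate x_i by F_i(u, v) in f_i, and replace dx_i by d F_i = (∂F_i/∂u) du + (∂F_i/∂v) dv.
  For the x component: f_1(F) = 3*u^2 + 2*u*v - 2; d F_1 = (-6*u - 2*v) du + (-2*u) dv
  For the y component: f_2(F) = -3*u^2 - 2*u*v + 3; d F_2 = (-4*u) du + (0) dv
Combining and collecting du, dv coefficients:
  coeff of du: -6*u^3 - 10*u^2*v - 4*u*v^2 + 4*v
  coeff of dv: 2*u*(-3*u^2 - 2*u*v + 2)
F^* omega = (-6*u^3 - 10*u^2*v - 4*u*v^2 + 4*v) du + (2*u*(-3*u^2 - 2*u*v + 2)) dv.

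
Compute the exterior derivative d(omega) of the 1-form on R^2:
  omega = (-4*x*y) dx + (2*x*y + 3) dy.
d(omega) = (4*x + 2*y) dx ∧ dy

For a 1-form omega = sum_i f_i dx_i, the exterior derivative is
  d(omega) = sum_{i < j} (∂f_j/∂x_i - ∂f_i/∂x_j) dx_i ∧ dx_j.
  coefficient of dx ∧ dy: ∂f_2/∂x - ∂f_1/∂y = ∂(2*x*y + 3)/∂x - ∂(-4*x*y)/∂y = 4*x + 2*y
Assembling: d(omega) = (4*x + 2*y) dx ∧ dy.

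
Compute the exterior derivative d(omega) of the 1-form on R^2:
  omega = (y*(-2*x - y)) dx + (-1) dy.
d(omega) = (2*x + 2*y) dx ∧ dy

For a 1-form omega = sum_i f_i dx_i, the exterior derivative is
  d(omega) = sum_{i < j} (∂f_j/∂x_i - ∂f_i/∂x_j) dx_i ∧ dx_j.
  coefficient of dx ∧ dy: ∂f_2/∂x - ∂f_1/∂y = ∂(-1)/∂x - ∂(y*(-2*x - y))/∂y = 2*x + 2*y
Assembling: d(omega) = (2*x + 2*y) dx ∧ dy.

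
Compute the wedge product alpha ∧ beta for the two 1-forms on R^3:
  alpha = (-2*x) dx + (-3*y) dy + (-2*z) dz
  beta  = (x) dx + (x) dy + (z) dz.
alpha ∧ beta = (x*(-2*x + 3*y)) dx ∧ dy + (z*(2*x - 3*y)) dy ∧ dz

Distribute the wedge, using dx_i ∧ dx_j = -dx_j ∧ dx_i and dx_i ∧ dx_i = 0. For each pair (i, j) with i < j, the coefficient of dx_i ∧ dx_j in alpha ∧ beta is (alpha_i * beta_j - alpha_j * beta_i). Collecting: alpha ∧ beta = (x*(-2*x + 3*y)) dx ∧ dy + (z*(2*x - 3*y)) dy ∧ dz.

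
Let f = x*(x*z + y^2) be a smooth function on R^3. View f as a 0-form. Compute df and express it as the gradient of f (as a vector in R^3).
df = (2*x*z + y^2) dx + (2*x*y) dy + (x^2) dz; grad f = (2*x*z + y^2, 2*x*y, x^2)

For a 0-form f, d f = (∂f/∂x) dx + (∂f/∂y) dy + (∂f/∂z) dz. The components of the vector representation are exactly the entries of grad f in Cartesian coordinates:
  ∂f/∂x = 2*x*z + y^2
  ∂f/∂y = 2*x*y
  ∂f/∂z = x^2.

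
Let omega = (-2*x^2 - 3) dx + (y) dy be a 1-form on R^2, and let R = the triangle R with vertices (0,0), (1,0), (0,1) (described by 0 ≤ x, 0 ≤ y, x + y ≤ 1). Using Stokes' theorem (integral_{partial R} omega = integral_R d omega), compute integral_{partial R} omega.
integral_(partial R) omega = 0

Stokes: integral_partial_R omega = integral_R d omega with d omega = (∂Q/∂x - ∂P/∂y) dx ∧ dy.
  ∂Q/∂x = 0
  ∂P/∂y = 0
  integrand = ∂Q/∂x - ∂P/∂y = 0.
Integrating over R: integral_0^1 integral_0^{1-x} (0) dy dx = 0.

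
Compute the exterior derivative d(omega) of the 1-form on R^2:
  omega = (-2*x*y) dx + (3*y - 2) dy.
d(omega) = (2*x) dx ∧ dy

For a 1-form omega = sum_i f_i dx_i, the exterior derivative is
  d(omega) = sum_{i < j} (∂f_j/∂x_i - ∂f_i/∂x_j) dx_i ∧ dx_j.
  coefficient of dx ∧ dy: ∂f_2/∂x - ∂f_1/∂y = ∂(3*y - 2)/∂x - ∂(-2*x*y)/∂y = 2*x
Assembling: d(omega) = (2*x) dx ∧ dy.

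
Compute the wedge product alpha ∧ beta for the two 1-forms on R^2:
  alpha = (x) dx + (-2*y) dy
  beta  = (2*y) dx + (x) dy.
alpha ∧ beta = (x^2 + 4*y^2) dx ∧ dy

Distribute the wedge, using dx_i ∧ dx_j = -dx_j ∧ dx_i and dx_i ∧ dx_i = 0. For each pair (i, j) with i < j, the coefficient of dx_i ∧ dx_j in alpha ∧ beta is (alpha_i * beta_j - alpha_j * beta_i). Collecting: alpha ∧ beta = (x^2 + 4*y^2) dx ∧ dy.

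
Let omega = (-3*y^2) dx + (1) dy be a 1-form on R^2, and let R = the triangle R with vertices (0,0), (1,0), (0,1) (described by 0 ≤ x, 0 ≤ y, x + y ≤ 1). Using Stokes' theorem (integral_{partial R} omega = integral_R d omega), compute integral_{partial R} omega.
integral_(partial R) omega = 1

Stokes: integral_partial_R omega = integral_R d omega with d omega = (∂Q/∂x - ∂P/∂y) dx ∧ dy.
  ∂Q/∂x = 0
  ∂P/∂y = -6*y
  integrand = ∂Q/∂x - ∂P/∂y = 6*y.
Integrating over R: integral_0^1 integral_0^{1-x} (6*y) dy dx = 1.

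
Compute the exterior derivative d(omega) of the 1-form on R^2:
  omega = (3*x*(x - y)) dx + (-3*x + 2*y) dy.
d(omega) = (3*x - 3) dx ∧ dy

For a 1-form omega = sum_i f_i dx_i, the exterior derivative is
  d(omega) = sum_{i < j} (∂f_j/∂x_i - ∂f_i/∂x_j) dx_i ∧ dx_j.
  coefficient of dx ∧ dy: ∂f_2/∂x - ∂f_1/∂y = ∂(-3*x + 2*y)/∂x - ∂(3*x*(x - y))/∂y = 3*x - 3
Assembling: d(omega) = (3*x - 3) dx ∧ dy.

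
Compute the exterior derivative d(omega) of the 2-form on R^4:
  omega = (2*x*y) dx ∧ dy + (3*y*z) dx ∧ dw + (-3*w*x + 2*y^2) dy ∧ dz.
d(omega) = (-3*z) dx ∧ dy ∧ dw + (-3*y) dx ∧ dz ∧ dw + (-3*w) dx ∧ dy ∧ dz + (-3*x) dy ∧ dz ∧ dw

For a 2-form omega = sum_{i<j} g_{ij} dx_i ∧ dx_j, the exterior derivative is
  d(omega) = sum_{i<j} d(g_{ij}) ∧ dx_i ∧ dx_j = sum_{i<j, k} (∂g_{ij}/∂x_k) dx_k ∧ dx_i ∧ dx_j.
Expand each term, using dx_k ∧ dx_i ∧ dx_j = sgn(permutation) dx_{(a)} ∧ dx_{(b)} ∧ dx_{(c)} with (a < b < c) sorted:
  d(3*y*z) includes (∂/∂y)(3*y*z) dy = (3*z) dy, which multiplied by dx ∧ dw gives (-3*z) dx ∧ dy ∧ dw
  d(3*y*z) includes (∂/∂z)(3*y*z) dz = (3*y) dz, which multiplied by dx ∧ dw gives (-3*y) dx ∧ dz ∧ dw
  d(-3*w*x + 2*y^2) includes (∂/∂x)(-3*w*x + 2*y^2) dx = (-3*w) dx, which multiplied by dy ∧ dz gives (-3*w) dx ∧ dy ∧ dz
  d(-3*w*x + 2*y^2) includes (∂/∂w)(-3*w*x + 2*y^2) dw = (-3*x) dw, which multiplied by dy ∧ dz gives (-3*x) dy ∧ dz ∧ dw
Collecting like 3-forms: d(omega) = (-3*z) dx ∧ dy ∧ dw + (-3*y) dx ∧ dz ∧ dw + (-3*w) dx ∧ dy ∧ dz + (-3*x) dy ∧ dz ∧ dw.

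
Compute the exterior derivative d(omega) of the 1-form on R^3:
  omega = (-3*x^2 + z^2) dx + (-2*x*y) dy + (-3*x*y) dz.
d(omega) = (-2*y) dx ∧ dy + (-3*y - 2*z) dx ∧ dz + (-3*x) dy ∧ dz

For a 1-form omega = sum_i f_i dx_i, the exterior derivative is
  d(omega) = sum_{i < j} (∂f_j/∂x_i - ∂f_i/∂x_j) dx_i ∧ dx_j.
  coefficient of dx ∧ dy: ∂f_2/∂x - ∂f_1/∂y = ∂(-2*x*y)/∂x - ∂(-3*x^2 + z^2)/∂y = -2*y
  coefficient of dx ∧ dz: ∂f_3/∂x - ∂f_1/∂z = ∂(-3*x*y)/∂x - ∂(-3*x^2 + z^2)/∂z = -3*y - 2*z
  coefficient of dy ∧ dz: ∂f_3/∂y - ∂f_2/∂z = ∂(-3*x*y)/∂y - ∂(-2*x*y)/∂z = -3*x
Assembling: d(omega) = (-2*y) dx ∧ dy + (-3*y - 2*z) dx ∧ dz + (-3*x) dy ∧ dz.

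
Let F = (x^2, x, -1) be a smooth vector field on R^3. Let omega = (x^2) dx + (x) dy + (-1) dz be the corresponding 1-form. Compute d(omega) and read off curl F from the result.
d(omega) = (0) dy ∧ dz + (0) dz ∧ dx + (1) dx ∧ dy; curl F = (0, 0, 1)

d omega = sum_{i<j} (∂f_j/∂x_i - ∂f_i/∂x_j) dx_i ∧ dx_j. Under the identification (dy ∧ dz, dz ∧ dx, dx ∧ dy) ↔ (e_x, e_y, e_z), the coefficients are exactly the components of curl F. Compute:
  ∂R/∂y - ∂Q/∂z = (0) - (0) = 0
  ∂P/∂z - ∂R/∂x = (0) - (0) = 0
  ∂Q/∂x - ∂P/∂y = (1) - (0) = 1.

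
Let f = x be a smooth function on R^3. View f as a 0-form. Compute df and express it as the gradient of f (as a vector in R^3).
df = (1) dx + (0) dy + (0) dz; grad f = (1, 0, 0)

For a 0-form f, d f = (∂f/∂x) dx + (∂f/∂y) dy + (∂f/∂z) dz. The components of the vector representation are exactly the entries of grad f in Cartesian coordinates:
  ∂f/∂x = 1
  ∂f/∂y = 0
  ∂f/∂z = 0.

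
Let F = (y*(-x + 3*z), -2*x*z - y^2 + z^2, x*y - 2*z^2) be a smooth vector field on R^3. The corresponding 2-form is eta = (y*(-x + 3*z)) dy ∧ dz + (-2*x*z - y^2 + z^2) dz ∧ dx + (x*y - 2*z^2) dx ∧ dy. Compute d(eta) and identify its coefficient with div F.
d(eta) = (-3*y - 4*z) dx ∧ dy ∧ dz; div F = -3*y - 4*z

For a 2-form in R^3 of the form above, applying d gives a 3-form with coefficient ∂P/∂x + ∂Q/∂y + ∂R/∂z:
  ∂P/∂x = -y
  ∂Q/∂y = -2*y
  ∂R/∂z = -4*z
Sum = -3*y - 4*z, which is exactly div F.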